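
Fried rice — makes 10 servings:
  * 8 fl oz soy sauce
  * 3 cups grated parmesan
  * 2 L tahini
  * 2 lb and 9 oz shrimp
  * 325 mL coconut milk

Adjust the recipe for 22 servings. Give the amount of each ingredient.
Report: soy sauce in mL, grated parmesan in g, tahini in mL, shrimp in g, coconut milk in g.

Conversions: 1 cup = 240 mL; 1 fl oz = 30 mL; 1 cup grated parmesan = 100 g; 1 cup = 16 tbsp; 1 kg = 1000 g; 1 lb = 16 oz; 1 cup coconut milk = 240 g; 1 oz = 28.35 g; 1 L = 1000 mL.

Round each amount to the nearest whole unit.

Scaling factor: 22/10 = 11/5 = 2.2.
soy sauce: 8 fl oz × 11/5 × 30 mL/fl oz = 528 mL
grated parmesan: 3 cup × 11/5 × 100 g/cup = 660 g
tahini: 2 L × 11/5 × 1000 mL/L = 4400 mL
shrimp: (2 lb + 9 oz = 2.5625 lb) × 11/5 × 16 oz/lb × 28.35 g/oz ≈ 2557 g
coconut milk: 325 mL × 11/5 ÷ 240 mL/cup × 240 g/cup = 715 g

soy sauce: 528 mL; grated parmesan: 660 g; tahini: 4400 mL; shrimp: 2557 g; coconut milk: 715 g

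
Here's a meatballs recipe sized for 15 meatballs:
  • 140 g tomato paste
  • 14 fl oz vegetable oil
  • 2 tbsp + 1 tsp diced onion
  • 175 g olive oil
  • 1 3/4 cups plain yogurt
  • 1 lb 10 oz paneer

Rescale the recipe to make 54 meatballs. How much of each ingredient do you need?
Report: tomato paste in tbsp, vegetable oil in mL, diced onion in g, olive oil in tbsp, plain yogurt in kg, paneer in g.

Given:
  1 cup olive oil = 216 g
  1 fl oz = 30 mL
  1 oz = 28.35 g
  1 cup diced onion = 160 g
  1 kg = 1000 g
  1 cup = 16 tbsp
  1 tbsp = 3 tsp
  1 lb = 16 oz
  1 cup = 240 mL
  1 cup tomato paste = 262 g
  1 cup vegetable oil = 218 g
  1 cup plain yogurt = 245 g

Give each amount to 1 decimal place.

tomato paste: 30.8 tbsp; vegetable oil: 1512.0 mL; diced onion: 84.0 g; olive oil: 46.7 tbsp; plain yogurt: 1.5 kg; paneer: 2653.6 g

Scaling factor: 54/15 = 18/5 = 3.6.
tomato paste: 140 g × 18/5 ÷ 262 g/cup × 16 tbsp/cup ≈ 30.8 tbsp
vegetable oil: 14 fl oz × 18/5 × 30 mL/fl oz = 1512.0 mL
diced onion: (2 tbsp + 1 tsp = 7/3 tbsp) × 18/5 ÷ 16 tbsp/cup × 160 g/cup = 84.0 g
olive oil: 175 g × 18/5 ÷ 216 g/cup × 16 tbsp/cup ≈ 46.7 tbsp
plain yogurt: 1.75 cup × 18/5 × 245 g/cup ÷ 1000 g/kg ≈ 1.5 kg
paneer: (1 lb + 10 oz = 1.625 lb) × 18/5 × 16 oz/lb × 28.35 g/oz ≈ 2653.6 g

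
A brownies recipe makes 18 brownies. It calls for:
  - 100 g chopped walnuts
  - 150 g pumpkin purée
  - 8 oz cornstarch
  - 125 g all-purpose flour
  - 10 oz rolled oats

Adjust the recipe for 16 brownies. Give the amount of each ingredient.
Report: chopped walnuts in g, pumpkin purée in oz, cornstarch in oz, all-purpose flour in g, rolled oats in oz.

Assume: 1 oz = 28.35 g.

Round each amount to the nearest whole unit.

chopped walnuts: 89 g; pumpkin purée: 5 oz; cornstarch: 7 oz; all-purpose flour: 111 g; rolled oats: 9 oz

Scaling factor: 16/18 = 8/9.
chopped walnuts: 100 g × 8/9 ≈ 89 g
pumpkin purée: 150 g × 8/9 ÷ 28.35 g/oz ≈ 5 oz
cornstarch: 8 oz × 8/9 ≈ 7 oz
all-purpose flour: 125 g × 8/9 ≈ 111 g
rolled oats: 10 oz × 8/9 ≈ 9 oz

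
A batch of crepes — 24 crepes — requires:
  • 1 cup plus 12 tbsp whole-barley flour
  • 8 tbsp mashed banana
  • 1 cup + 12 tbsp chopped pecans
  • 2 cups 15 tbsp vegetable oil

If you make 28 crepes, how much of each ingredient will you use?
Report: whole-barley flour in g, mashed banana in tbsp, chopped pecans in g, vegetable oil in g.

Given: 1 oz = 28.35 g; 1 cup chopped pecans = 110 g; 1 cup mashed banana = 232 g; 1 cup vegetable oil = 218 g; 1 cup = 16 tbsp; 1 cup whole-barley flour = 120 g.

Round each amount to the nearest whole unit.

Scaling factor: 28/24 = 7/6.
whole-barley flour: (1 cup + 12 tbsp = 1.75 cup) × 7/6 × 120 g/cup = 245 g
mashed banana: 8 tbsp × 7/6 ≈ 9 tbsp
chopped pecans: (1 cup + 12 tbsp = 1.75 cup) × 7/6 × 110 g/cup ≈ 225 g
vegetable oil: (2 cup + 15 tbsp = 2.9375 cup) × 7/6 × 218 g/cup ≈ 747 g

whole-barley flour: 245 g; mashed banana: 9 tbsp; chopped pecans: 225 g; vegetable oil: 747 g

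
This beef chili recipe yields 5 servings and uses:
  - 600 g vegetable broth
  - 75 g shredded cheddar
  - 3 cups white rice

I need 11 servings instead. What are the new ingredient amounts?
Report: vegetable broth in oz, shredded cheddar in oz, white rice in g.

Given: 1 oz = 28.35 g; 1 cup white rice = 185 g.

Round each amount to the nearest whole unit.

Scaling factor: 11/5 = 2.2.
vegetable broth: 600 g × 11/5 ÷ 28.35 g/oz ≈ 47 oz
shredded cheddar: 75 g × 11/5 ÷ 28.35 g/oz ≈ 6 oz
white rice: 3 cup × 11/5 × 185 g/cup = 1221 g

vegetable broth: 47 oz; shredded cheddar: 6 oz; white rice: 1221 g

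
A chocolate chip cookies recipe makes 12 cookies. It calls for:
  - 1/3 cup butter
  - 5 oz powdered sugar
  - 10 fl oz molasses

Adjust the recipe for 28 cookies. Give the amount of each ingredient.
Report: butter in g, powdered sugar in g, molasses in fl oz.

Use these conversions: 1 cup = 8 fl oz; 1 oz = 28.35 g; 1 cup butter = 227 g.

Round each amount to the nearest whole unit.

butter: 177 g; powdered sugar: 331 g; molasses: 23 fl oz

Scaling factor: 28/12 = 7/3.
butter: 1/3 cup × 7/3 × 227 g/cup ≈ 177 g
powdered sugar: 5 oz × 7/3 × 28.35 g/oz ≈ 331 g
molasses: 10 fl oz × 7/3 ≈ 23 fl oz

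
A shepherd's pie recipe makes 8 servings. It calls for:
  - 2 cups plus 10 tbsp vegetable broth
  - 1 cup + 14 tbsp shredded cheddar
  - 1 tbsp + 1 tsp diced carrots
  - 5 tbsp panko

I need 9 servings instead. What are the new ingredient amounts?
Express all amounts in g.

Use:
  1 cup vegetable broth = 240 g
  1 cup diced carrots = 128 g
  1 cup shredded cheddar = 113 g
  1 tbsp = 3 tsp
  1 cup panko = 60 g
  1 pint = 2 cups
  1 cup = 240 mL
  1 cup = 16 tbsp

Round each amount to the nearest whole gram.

Scaling factor: 9/8 = 1.125.
vegetable broth: (2 cup + 10 tbsp = 2.625 cup) × 9/8 × 240 g/cup ≈ 709 g
shredded cheddar: (1 cup + 14 tbsp = 1.875 cup) × 9/8 × 113 g/cup ≈ 238 g
diced carrots: (1 tbsp + 1 tsp = 4/3 tbsp) × 9/8 ÷ 16 tbsp/cup × 128 g/cup = 12 g
panko: 5 tbsp × 9/8 ÷ 16 tbsp/cup × 60 g/cup ≈ 21 g

vegetable broth: 709 g; shredded cheddar: 238 g; diced carrots: 12 g; panko: 21 g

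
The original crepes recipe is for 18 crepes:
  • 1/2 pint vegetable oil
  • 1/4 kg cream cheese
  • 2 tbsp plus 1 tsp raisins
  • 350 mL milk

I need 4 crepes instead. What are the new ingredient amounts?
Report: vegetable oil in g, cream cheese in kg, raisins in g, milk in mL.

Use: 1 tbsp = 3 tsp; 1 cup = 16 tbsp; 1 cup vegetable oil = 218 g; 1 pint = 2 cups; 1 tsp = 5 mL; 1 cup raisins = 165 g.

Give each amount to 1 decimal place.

Scaling factor: 4/18 = 2/9.
vegetable oil: 0.5 pint × 2/9 × 2 cup/pint × 218 g/cup ≈ 48.4 g
cream cheese: 0.25 kg × 2/9 ≈ 0.1 kg
raisins: (2 tbsp + 1 tsp = 7/3 tbsp) × 2/9 ÷ 16 tbsp/cup × 165 g/cup ≈ 5.3 g
milk: 350 mL × 2/9 ≈ 77.8 mL

vegetable oil: 48.4 g; cream cheese: 0.1 kg; raisins: 5.3 g; milk: 77.8 mL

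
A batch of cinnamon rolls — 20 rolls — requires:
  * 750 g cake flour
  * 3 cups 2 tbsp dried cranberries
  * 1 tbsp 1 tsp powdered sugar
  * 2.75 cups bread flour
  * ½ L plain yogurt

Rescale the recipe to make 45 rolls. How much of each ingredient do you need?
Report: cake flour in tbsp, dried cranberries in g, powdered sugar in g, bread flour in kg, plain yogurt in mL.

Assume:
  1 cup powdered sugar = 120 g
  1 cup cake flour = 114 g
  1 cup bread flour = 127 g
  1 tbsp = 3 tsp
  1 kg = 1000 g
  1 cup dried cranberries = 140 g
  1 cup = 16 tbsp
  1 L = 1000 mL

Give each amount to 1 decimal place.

cake flour: 236.8 tbsp; dried cranberries: 984.4 g; powdered sugar: 22.5 g; bread flour: 0.8 kg; plain yogurt: 1125.0 mL

Scaling factor: 45/20 = 9/4 = 2.25.
cake flour: 750 g × 9/4 ÷ 114 g/cup × 16 tbsp/cup ≈ 236.8 tbsp
dried cranberries: (3 cup + 2 tbsp = 3.125 cup) × 9/4 × 140 g/cup ≈ 984.4 g
powdered sugar: (1 tbsp + 1 tsp = 4/3 tbsp) × 9/4 ÷ 16 tbsp/cup × 120 g/cup = 22.5 g
bread flour: 2.75 cup × 9/4 × 127 g/cup ÷ 1000 g/kg ≈ 0.8 kg
plain yogurt: 0.5 L × 9/4 × 1000 mL/L = 1125.0 mL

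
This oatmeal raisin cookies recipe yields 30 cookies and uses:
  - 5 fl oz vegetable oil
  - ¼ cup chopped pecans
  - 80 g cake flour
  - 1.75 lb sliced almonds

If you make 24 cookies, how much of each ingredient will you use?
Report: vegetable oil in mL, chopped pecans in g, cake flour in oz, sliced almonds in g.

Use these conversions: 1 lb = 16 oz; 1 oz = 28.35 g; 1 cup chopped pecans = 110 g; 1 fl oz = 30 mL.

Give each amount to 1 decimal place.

vegetable oil: 120.0 mL; chopped pecans: 22.0 g; cake flour: 2.3 oz; sliced almonds: 635.0 g

Scaling factor: 24/30 = 4/5 = 0.8.
vegetable oil: 5 fl oz × 4/5 × 30 mL/fl oz = 120.0 mL
chopped pecans: 0.25 cup × 4/5 × 110 g/cup = 22.0 g
cake flour: 80 g × 4/5 ÷ 28.35 g/oz ≈ 2.3 oz
sliced almonds: 1.75 lb × 4/5 × 16 oz/lb × 28.35 g/oz ≈ 635.0 g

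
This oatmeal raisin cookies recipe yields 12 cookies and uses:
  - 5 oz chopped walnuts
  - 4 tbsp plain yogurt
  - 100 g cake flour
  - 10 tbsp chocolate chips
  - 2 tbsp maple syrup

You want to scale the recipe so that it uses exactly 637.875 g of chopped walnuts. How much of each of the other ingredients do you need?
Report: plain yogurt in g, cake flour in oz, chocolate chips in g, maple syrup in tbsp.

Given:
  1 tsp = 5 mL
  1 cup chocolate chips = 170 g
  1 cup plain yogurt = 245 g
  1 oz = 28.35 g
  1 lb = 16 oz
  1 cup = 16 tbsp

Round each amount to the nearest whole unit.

The original recipe has 141.75 g of chopped walnuts, so the scaling factor is 637.875 ÷ 141.75 = 9/2 = 4.5.
plain yogurt: 4 tbsp × 9/2 ÷ 16 tbsp/cup × 245 g/cup ≈ 276 g
cake flour: 100 g × 9/2 ÷ 28.35 g/oz ≈ 16 oz
chocolate chips: 10 tbsp × 9/2 ÷ 16 tbsp/cup × 170 g/cup ≈ 478 g
maple syrup: 2 tbsp × 9/2 = 9 tbsp

plain yogurt: 276 g; cake flour: 16 oz; chocolate chips: 478 g; maple syrup: 9 tbsp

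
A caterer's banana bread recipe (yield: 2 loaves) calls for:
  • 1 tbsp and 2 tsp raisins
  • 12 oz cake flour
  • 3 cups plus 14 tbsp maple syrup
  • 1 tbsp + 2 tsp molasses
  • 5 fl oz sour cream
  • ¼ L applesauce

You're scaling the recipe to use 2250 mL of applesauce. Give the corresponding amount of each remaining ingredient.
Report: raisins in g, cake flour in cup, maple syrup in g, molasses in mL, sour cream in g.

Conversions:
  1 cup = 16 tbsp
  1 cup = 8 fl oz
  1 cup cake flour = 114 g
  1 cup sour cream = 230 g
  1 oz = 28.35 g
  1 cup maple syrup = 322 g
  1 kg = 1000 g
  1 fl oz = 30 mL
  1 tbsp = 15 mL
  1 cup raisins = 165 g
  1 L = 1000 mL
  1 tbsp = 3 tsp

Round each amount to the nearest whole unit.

raisins: 155 g; cake flour: 27 cup; maple syrup: 11230 g; molasses: 225 mL; sour cream: 1294 g

The original recipe has 250 mL of applesauce, so the scaling factor is 2250 ÷ 250 = 9.
raisins: (1 tbsp + 2 tsp = 5/3 tbsp) × 9 ÷ 16 tbsp/cup × 165 g/cup ≈ 155 g
cake flour: 12 oz × 9 × 28.35 g/oz ÷ 114 g/cup ≈ 27 cup
maple syrup: (3 cup + 14 tbsp = 3.875 cup) × 9 × 322 g/cup ≈ 11230 g
molasses: (1 tbsp + 2 tsp = 5/3 tbsp) × 9 × 15 mL/tbsp = 225 mL
sour cream: 5 fl oz × 9 ÷ 8 fl oz/cup × 230 g/cup ≈ 1294 g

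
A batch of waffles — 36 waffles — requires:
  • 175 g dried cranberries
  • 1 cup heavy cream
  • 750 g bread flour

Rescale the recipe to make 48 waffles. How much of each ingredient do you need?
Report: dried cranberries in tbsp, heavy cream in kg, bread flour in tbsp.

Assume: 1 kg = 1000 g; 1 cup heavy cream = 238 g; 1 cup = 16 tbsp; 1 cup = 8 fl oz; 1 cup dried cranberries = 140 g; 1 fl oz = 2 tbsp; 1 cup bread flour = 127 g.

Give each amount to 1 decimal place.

dried cranberries: 26.7 tbsp; heavy cream: 0.3 kg; bread flour: 126.0 tbsp

Scaling factor: 48/36 = 4/3.
dried cranberries: 175 g × 4/3 ÷ 140 g/cup × 16 tbsp/cup ≈ 26.7 tbsp
heavy cream: 1 cup × 4/3 × 238 g/cup ÷ 1000 g/kg ≈ 0.3 kg
bread flour: 750 g × 4/3 ÷ 127 g/cup × 16 tbsp/cup ≈ 126.0 tbsp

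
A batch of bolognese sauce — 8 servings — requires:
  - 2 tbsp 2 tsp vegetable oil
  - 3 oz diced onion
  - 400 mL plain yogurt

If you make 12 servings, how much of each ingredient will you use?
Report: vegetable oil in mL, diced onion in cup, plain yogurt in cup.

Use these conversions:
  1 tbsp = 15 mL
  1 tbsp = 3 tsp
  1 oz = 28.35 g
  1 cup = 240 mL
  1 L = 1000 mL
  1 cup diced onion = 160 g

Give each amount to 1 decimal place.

Scaling factor: 12/8 = 3/2 = 1.5.
vegetable oil: (2 tbsp + 2 tsp = 8/3 tbsp) × 3/2 × 15 mL/tbsp = 60.0 mL
diced onion: 3 oz × 3/2 × 28.35 g/oz ÷ 160 g/cup ≈ 0.8 cup
plain yogurt: 400 mL × 3/2 ÷ 240 mL/cup = 2.5 cup

vegetable oil: 60.0 mL; diced onion: 0.8 cup; plain yogurt: 2.5 cup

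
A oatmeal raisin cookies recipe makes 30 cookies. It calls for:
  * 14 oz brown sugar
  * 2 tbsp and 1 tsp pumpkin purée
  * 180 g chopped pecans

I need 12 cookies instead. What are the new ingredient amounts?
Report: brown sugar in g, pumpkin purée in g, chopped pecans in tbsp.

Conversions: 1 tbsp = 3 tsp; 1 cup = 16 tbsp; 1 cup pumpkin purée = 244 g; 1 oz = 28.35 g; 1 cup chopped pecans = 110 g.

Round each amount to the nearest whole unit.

brown sugar: 159 g; pumpkin purée: 14 g; chopped pecans: 10 tbsp

Scaling factor: 12/30 = 2/5 = 0.4.
brown sugar: 14 oz × 2/5 × 28.35 g/oz ≈ 159 g
pumpkin purée: (2 tbsp + 1 tsp = 7/3 tbsp) × 2/5 ÷ 16 tbsp/cup × 244 g/cup ≈ 14 g
chopped pecans: 180 g × 2/5 ÷ 110 g/cup × 16 tbsp/cup ≈ 10 tbsp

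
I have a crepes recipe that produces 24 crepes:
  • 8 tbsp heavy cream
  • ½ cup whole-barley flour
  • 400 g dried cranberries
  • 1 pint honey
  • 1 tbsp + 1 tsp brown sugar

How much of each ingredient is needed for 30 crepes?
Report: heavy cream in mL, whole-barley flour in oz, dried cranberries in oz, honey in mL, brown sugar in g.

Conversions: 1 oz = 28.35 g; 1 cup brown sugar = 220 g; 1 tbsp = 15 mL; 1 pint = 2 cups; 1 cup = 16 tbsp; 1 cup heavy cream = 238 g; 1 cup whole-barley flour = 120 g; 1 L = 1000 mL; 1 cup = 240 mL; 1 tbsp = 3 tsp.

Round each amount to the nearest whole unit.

Scaling factor: 30/24 = 5/4 = 1.25.
heavy cream: 8 tbsp × 5/4 × 15 mL/tbsp = 150 mL
whole-barley flour: 0.5 cup × 5/4 × 120 g/cup ÷ 28.35 g/oz ≈ 3 oz
dried cranberries: 400 g × 5/4 ÷ 28.35 g/oz ≈ 18 oz
honey: 1 pint × 5/4 × 2 cup/pint × 240 mL/cup = 600 mL
brown sugar: (1 tbsp + 1 tsp = 4/3 tbsp) × 5/4 ÷ 16 tbsp/cup × 220 g/cup ≈ 23 g

heavy cream: 150 mL; whole-barley flour: 3 oz; dried cranberries: 18 oz; honey: 600 mL; brown sugar: 23 g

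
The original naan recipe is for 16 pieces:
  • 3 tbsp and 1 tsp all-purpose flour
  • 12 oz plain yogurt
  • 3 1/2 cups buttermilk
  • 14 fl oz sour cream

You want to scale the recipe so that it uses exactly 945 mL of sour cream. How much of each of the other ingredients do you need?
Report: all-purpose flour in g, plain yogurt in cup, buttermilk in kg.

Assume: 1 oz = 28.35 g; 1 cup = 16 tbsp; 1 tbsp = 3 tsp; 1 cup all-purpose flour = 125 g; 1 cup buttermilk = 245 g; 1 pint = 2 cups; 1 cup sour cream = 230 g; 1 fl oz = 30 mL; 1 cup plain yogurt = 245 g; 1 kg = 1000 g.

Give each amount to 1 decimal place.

The original recipe has 420 mL of sour cream, so the scaling factor is 945 ÷ 420 = 9/4 = 2.25.
all-purpose flour: (3 tbsp + 1 tsp = 10/3 tbsp) × 9/4 ÷ 16 tbsp/cup × 125 g/cup ≈ 58.6 g
plain yogurt: 12 oz × 9/4 × 28.35 g/oz ÷ 245 g/cup ≈ 3.1 cup
buttermilk: 3.5 cup × 9/4 × 245 g/cup ÷ 1000 g/kg ≈ 1.9 kg

all-purpose flour: 58.6 g; plain yogurt: 3.1 cup; buttermilk: 1.9 kg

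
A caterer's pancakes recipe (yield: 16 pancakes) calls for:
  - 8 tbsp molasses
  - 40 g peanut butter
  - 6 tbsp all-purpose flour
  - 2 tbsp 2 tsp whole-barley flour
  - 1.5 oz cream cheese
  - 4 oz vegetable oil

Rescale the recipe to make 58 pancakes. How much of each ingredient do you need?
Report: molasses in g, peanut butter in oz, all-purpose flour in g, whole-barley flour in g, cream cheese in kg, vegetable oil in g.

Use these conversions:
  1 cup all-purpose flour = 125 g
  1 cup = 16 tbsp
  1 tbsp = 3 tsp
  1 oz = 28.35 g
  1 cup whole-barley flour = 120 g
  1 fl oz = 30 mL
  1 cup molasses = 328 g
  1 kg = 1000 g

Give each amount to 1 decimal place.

Scaling factor: 58/16 = 29/8 = 3.625.
molasses: 8 tbsp × 29/8 ÷ 16 tbsp/cup × 328 g/cup = 594.5 g
peanut butter: 40 g × 29/8 ÷ 28.35 g/oz ≈ 5.1 oz
all-purpose flour: 6 tbsp × 29/8 ÷ 16 tbsp/cup × 125 g/cup ≈ 169.9 g
whole-barley flour: (2 tbsp + 2 tsp = 8/3 tbsp) × 29/8 ÷ 16 tbsp/cup × 120 g/cup = 72.5 g
cream cheese: 1.5 oz × 29/8 × 28.35 g/oz ÷ 1000 g/kg ≈ 0.2 kg
vegetable oil: 4 oz × 29/8 × 28.35 g/oz ≈ 411.1 g

molasses: 594.5 g; peanut butter: 5.1 oz; all-purpose flour: 169.9 g; whole-barley flour: 72.5 g; cream cheese: 0.2 kg; vegetable oil: 411.1 g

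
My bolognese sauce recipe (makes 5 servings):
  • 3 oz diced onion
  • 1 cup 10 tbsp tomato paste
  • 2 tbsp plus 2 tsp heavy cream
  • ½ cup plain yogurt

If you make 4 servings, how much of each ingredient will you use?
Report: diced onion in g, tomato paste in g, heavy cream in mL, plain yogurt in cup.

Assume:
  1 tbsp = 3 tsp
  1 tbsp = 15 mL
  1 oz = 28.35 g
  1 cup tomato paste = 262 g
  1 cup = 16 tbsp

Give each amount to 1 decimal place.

diced onion: 68.0 g; tomato paste: 340.6 g; heavy cream: 32.0 mL; plain yogurt: 0.4 cup

Scaling factor: 4/5 = 0.8.
diced onion: 3 oz × 4/5 × 28.35 g/oz ≈ 68.0 g
tomato paste: (1 cup + 10 tbsp = 1.625 cup) × 4/5 × 262 g/cup = 340.6 g
heavy cream: (2 tbsp + 2 tsp = 8/3 tbsp) × 4/5 × 15 mL/tbsp = 32.0 mL
plain yogurt: 0.5 cup × 4/5 = 0.4 cup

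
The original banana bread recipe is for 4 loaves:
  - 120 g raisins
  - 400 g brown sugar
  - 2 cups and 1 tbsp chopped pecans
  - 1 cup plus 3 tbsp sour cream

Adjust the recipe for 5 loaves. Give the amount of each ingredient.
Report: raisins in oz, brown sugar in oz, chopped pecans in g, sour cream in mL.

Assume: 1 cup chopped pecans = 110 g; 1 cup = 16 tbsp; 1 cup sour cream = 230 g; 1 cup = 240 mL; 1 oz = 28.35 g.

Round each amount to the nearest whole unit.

Scaling factor: 5/4 = 1.25.
raisins: 120 g × 5/4 ÷ 28.35 g/oz ≈ 5 oz
brown sugar: 400 g × 5/4 ÷ 28.35 g/oz ≈ 18 oz
chopped pecans: (2 cup + 1 tbsp = 2.0625 cup) × 5/4 × 110 g/cup ≈ 284 g
sour cream: (1 cup + 3 tbsp = 1.1875 cup) × 5/4 × 240 mL/cup ≈ 356 mL

raisins: 5 oz; brown sugar: 18 oz; chopped pecans: 284 g; sour cream: 356 mL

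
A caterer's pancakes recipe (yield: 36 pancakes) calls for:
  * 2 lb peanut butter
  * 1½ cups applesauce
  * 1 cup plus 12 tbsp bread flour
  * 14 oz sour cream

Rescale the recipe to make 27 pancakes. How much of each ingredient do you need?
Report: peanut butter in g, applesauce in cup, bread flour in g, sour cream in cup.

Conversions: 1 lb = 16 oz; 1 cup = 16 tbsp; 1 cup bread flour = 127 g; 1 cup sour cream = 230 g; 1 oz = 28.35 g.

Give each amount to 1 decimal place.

peanut butter: 680.4 g; applesauce: 1.1 cup; bread flour: 166.7 g; sour cream: 1.3 cup

Scaling factor: 27/36 = 3/4 = 0.75.
peanut butter: 2 lb × 3/4 × 16 oz/lb × 28.35 g/oz = 680.4 g
applesauce: 1.5 cup × 3/4 ≈ 1.1 cup
bread flour: (1 cup + 12 tbsp = 1.75 cup) × 3/4 × 127 g/cup ≈ 166.7 g
sour cream: 14 oz × 3/4 × 28.35 g/oz ÷ 230 g/cup ≈ 1.3 cup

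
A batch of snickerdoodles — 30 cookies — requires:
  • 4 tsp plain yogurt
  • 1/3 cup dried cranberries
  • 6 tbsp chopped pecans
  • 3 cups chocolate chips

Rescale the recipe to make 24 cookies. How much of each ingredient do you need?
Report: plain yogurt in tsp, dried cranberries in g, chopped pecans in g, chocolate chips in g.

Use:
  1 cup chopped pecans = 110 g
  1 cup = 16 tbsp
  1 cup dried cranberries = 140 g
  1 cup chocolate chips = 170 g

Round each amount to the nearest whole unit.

Scaling factor: 24/30 = 4/5 = 0.8.
plain yogurt: 4 tsp × 4/5 ≈ 3 tsp
dried cranberries: 1/3 cup × 4/5 × 140 g/cup ≈ 37 g
chopped pecans: 6 tbsp × 4/5 ÷ 16 tbsp/cup × 110 g/cup = 33 g
chocolate chips: 3 cup × 4/5 × 170 g/cup = 408 g

plain yogurt: 3 tsp; dried cranberries: 37 g; chopped pecans: 33 g; chocolate chips: 408 g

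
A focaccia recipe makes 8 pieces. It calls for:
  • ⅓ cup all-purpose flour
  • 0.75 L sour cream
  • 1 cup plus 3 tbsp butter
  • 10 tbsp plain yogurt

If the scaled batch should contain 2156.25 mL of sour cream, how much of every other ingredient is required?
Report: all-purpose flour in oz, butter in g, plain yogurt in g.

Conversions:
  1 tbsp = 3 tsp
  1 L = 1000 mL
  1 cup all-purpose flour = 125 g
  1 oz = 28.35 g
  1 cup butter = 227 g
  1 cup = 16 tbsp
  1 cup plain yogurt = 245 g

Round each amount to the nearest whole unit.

all-purpose flour: 4 oz; butter: 775 g; plain yogurt: 440 g

The original recipe has 750 mL of sour cream, so the scaling factor is 2156.25 ÷ 750 = 23/8 = 2.875.
all-purpose flour: 1/3 cup × 23/8 × 125 g/cup ÷ 28.35 g/oz ≈ 4 oz
butter: (1 cup + 3 tbsp = 1.1875 cup) × 23/8 × 227 g/cup ≈ 775 g
plain yogurt: 10 tbsp × 23/8 ÷ 16 tbsp/cup × 245 g/cup ≈ 440 g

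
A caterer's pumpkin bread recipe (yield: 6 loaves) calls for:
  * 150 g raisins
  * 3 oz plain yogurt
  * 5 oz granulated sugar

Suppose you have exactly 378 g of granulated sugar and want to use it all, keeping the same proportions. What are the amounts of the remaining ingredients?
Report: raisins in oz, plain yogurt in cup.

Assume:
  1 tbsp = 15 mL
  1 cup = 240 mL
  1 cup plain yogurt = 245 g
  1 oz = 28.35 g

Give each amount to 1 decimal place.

The original recipe has 141.75 g of granulated sugar, so the scaling factor is 378 ÷ 141.75 = 8/3.
raisins: 150 g × 8/3 ÷ 28.35 g/oz ≈ 14.1 oz
plain yogurt: 3 oz × 8/3 × 28.35 g/oz ÷ 245 g/cup ≈ 0.9 cup

raisins: 14.1 oz; plain yogurt: 0.9 cup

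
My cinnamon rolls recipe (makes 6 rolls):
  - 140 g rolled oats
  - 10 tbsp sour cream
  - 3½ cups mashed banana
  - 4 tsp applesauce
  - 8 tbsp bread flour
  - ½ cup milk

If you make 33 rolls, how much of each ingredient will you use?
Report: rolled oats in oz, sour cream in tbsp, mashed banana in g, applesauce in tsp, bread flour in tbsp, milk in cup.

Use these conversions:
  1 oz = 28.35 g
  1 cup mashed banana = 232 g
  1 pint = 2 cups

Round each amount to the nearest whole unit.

Scaling factor: 33/6 = 11/2 = 5.5.
rolled oats: 140 g × 11/2 ÷ 28.35 g/oz ≈ 27 oz
sour cream: 10 tbsp × 11/2 = 55 tbsp
mashed banana: 3.5 cup × 11/2 × 232 g/cup = 4466 g
applesauce: 4 tsp × 11/2 = 22 tsp
bread flour: 8 tbsp × 11/2 = 44 tbsp
milk: 0.5 cup × 11/2 ≈ 3 cup

rolled oats: 27 oz; sour cream: 55 tbsp; mashed banana: 4466 g; applesauce: 22 tsp; bread flour: 44 tbsp; milk: 3 cup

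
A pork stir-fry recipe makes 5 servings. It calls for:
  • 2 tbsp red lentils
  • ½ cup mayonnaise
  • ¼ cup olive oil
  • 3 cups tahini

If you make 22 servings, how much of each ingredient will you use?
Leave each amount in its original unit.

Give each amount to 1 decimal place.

red lentils: 8.8 tbsp; mayonnaise: 2.2 cup; olive oil: 1.1 cup; tahini: 13.2 cup

Scaling factor: 22/5 = 4.4.
red lentils: 2 tbsp × 22/5 = 8.8 tbsp
mayonnaise: 0.5 cup × 22/5 = 2.2 cup
olive oil: 0.25 cup × 22/5 = 1.1 cup
tahini: 3 cup × 22/5 = 13.2 cup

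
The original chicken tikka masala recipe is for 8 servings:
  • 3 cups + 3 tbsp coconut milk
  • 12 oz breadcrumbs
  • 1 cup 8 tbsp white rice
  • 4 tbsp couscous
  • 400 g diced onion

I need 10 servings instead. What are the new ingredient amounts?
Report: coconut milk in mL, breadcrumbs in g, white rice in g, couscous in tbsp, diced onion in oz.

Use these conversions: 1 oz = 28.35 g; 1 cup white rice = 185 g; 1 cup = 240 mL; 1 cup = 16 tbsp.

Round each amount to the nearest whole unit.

coconut milk: 956 mL; breadcrumbs: 425 g; white rice: 347 g; couscous: 5 tbsp; diced onion: 18 oz

Scaling factor: 10/8 = 5/4 = 1.25.
coconut milk: (3 cup + 3 tbsp = 3.1875 cup) × 5/4 × 240 mL/cup ≈ 956 mL
breadcrumbs: 12 oz × 5/4 × 28.35 g/oz ≈ 425 g
white rice: (1 cup + 8 tbsp = 1.5 cup) × 5/4 × 185 g/cup ≈ 347 g
couscous: 4 tbsp × 5/4 = 5 tbsp
diced onion: 400 g × 5/4 ÷ 28.35 g/oz ≈ 18 oz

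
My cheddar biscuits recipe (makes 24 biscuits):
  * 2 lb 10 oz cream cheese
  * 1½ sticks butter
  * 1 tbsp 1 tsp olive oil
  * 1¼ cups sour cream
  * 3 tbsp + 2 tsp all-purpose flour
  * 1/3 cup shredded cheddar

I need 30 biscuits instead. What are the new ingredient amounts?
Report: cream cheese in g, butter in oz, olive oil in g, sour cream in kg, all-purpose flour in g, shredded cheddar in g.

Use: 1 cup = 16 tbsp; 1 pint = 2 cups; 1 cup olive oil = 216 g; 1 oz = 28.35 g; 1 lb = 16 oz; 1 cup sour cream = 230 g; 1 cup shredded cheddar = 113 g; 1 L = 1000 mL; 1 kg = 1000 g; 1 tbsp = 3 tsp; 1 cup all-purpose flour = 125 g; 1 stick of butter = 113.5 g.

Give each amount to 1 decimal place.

Scaling factor: 30/24 = 5/4 = 1.25.
cream cheese: (2 lb + 10 oz = 2.625 lb) × 5/4 × 16 oz/lb × 28.35 g/oz ≈ 1488.4 g
butter: 1.5 stick × 5/4 × 113.5 g/stick ÷ 28.35 g/oz ≈ 7.5 oz
olive oil: (1 tbsp + 1 tsp = 4/3 tbsp) × 5/4 ÷ 16 tbsp/cup × 216 g/cup = 22.5 g
sour cream: 1.25 cup × 5/4 × 230 g/cup ÷ 1000 g/kg ≈ 0.4 kg
all-purpose flour: (3 tbsp + 2 tsp = 11/3 tbsp) × 5/4 ÷ 16 tbsp/cup × 125 g/cup ≈ 35.8 g
shredded cheddar: 1/3 cup × 5/4 × 113 g/cup ≈ 47.1 g

cream cheese: 1488.4 g; butter: 7.5 oz; olive oil: 22.5 g; sour cream: 0.4 kg; all-purpose flour: 35.8 g; shredded cheddar: 47.1 g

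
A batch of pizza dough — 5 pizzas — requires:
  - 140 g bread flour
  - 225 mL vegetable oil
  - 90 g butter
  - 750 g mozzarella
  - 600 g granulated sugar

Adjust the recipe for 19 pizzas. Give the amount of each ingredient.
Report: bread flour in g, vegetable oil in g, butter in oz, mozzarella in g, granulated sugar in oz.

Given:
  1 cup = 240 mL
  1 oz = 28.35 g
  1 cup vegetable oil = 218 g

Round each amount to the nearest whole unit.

Scaling factor: 19/5 = 3.8.
bread flour: 140 g × 19/5 = 532 g
vegetable oil: 225 mL × 19/5 ÷ 240 mL/cup × 218 g/cup ≈ 777 g
butter: 90 g × 19/5 ÷ 28.35 g/oz ≈ 12 oz
mozzarella: 750 g × 19/5 = 2850 g
granulated sugar: 600 g × 19/5 ÷ 28.35 g/oz ≈ 80 oz

bread flour: 532 g; vegetable oil: 777 g; butter: 12 oz; mozzarella: 2850 g; granulated sugar: 80 oz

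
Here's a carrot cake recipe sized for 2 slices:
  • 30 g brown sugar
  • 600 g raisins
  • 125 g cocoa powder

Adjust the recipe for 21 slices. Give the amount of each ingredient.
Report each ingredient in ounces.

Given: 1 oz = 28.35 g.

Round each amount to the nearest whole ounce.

Scaling factor: 21/2 = 10.5.
brown sugar: 30 g × 21/2 ÷ 28.35 g/oz ≈ 11 oz
raisins: 600 g × 21/2 ÷ 28.35 g/oz ≈ 222 oz
cocoa powder: 125 g × 21/2 ÷ 28.35 g/oz ≈ 46 oz

brown sugar: 11 oz; raisins: 222 oz; cocoa powder: 46 oz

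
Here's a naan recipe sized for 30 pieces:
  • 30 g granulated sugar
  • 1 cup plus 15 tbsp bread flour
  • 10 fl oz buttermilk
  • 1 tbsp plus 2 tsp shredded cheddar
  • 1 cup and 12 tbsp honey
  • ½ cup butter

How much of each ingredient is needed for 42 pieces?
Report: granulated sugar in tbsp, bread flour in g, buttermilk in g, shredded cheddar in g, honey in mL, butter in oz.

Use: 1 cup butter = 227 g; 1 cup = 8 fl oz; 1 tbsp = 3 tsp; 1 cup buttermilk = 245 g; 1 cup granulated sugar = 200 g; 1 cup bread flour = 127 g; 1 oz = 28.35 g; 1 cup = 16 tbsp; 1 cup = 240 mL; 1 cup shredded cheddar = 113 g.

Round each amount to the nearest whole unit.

granulated sugar: 3 tbsp; bread flour: 344 g; buttermilk: 429 g; shredded cheddar: 16 g; honey: 588 mL; butter: 6 oz

Scaling factor: 42/30 = 7/5 = 1.4.
granulated sugar: 30 g × 7/5 ÷ 200 g/cup × 16 tbsp/cup ≈ 3 tbsp
bread flour: (1 cup + 15 tbsp = 1.9375 cup) × 7/5 × 127 g/cup ≈ 344 g
buttermilk: 10 fl oz × 7/5 ÷ 8 fl oz/cup × 245 g/cup ≈ 429 g
shredded cheddar: (1 tbsp + 2 tsp = 5/3 tbsp) × 7/5 ÷ 16 tbsp/cup × 113 g/cup ≈ 16 g
honey: (1 cup + 12 tbsp = 1.75 cup) × 7/5 × 240 mL/cup = 588 mL
butter: 0.5 cup × 7/5 × 227 g/cup ÷ 28.35 g/oz ≈ 6 oz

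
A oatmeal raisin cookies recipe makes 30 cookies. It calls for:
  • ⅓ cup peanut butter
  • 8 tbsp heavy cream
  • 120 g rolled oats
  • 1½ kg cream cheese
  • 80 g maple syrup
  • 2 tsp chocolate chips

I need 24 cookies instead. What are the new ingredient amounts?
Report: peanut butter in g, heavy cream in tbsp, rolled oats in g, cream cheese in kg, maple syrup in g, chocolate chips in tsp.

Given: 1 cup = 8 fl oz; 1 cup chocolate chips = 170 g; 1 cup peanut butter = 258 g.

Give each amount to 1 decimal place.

peanut butter: 68.8 g; heavy cream: 6.4 tbsp; rolled oats: 96.0 g; cream cheese: 1.2 kg; maple syrup: 64.0 g; chocolate chips: 1.6 tsp

Scaling factor: 24/30 = 4/5 = 0.8.
peanut butter: 1/3 cup × 4/5 × 258 g/cup = 68.8 g
heavy cream: 8 tbsp × 4/5 = 6.4 tbsp
rolled oats: 120 g × 4/5 = 96.0 g
cream cheese: 1.5 kg × 4/5 = 1.2 kg
maple syrup: 80 g × 4/5 = 64.0 g
chocolate chips: 2 tsp × 4/5 = 1.6 tsp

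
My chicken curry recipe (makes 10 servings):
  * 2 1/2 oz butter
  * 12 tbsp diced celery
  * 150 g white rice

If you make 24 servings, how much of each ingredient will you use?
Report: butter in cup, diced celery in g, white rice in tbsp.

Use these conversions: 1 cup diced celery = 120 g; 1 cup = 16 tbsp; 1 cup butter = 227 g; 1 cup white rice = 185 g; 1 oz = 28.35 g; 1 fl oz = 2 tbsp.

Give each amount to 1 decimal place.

Scaling factor: 24/10 = 12/5 = 2.4.
butter: 2.5 oz × 12/5 × 28.35 g/oz ÷ 227 g/cup ≈ 0.7 cup
diced celery: 12 tbsp × 12/5 ÷ 16 tbsp/cup × 120 g/cup = 216.0 g
white rice: 150 g × 12/5 ÷ 185 g/cup × 16 tbsp/cup ≈ 31.1 tbsp

butter: 0.7 cup; diced celery: 216.0 g; white rice: 31.1 tbsp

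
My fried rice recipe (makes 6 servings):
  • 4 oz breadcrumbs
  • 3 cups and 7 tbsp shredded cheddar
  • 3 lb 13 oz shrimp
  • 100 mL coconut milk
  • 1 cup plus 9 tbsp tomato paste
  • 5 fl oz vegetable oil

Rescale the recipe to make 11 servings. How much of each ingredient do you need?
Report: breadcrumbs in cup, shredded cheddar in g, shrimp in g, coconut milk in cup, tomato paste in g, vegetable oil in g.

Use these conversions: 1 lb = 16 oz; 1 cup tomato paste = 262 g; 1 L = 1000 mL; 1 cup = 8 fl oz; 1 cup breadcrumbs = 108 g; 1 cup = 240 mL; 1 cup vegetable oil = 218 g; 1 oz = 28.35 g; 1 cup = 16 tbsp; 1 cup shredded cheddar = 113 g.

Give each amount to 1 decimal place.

Scaling factor: 11/6.
breadcrumbs: 4 oz × 11/6 × 28.35 g/oz ÷ 108 g/cup ≈ 1.9 cup
shredded cheddar: (3 cup + 7 tbsp = 3.4375 cup) × 11/6 × 113 g/cup ≈ 712.1 g
shrimp: (3 lb + 13 oz = 3.8125 lb) × 11/6 × 16 oz/lb × 28.35 g/oz ≈ 3170.5 g
coconut milk: 100 mL × 11/6 ÷ 240 mL/cup ≈ 0.8 cup
tomato paste: (1 cup + 9 tbsp = 1.5625 cup) × 11/6 × 262 g/cup ≈ 750.5 g
vegetable oil: 5 fl oz × 11/6 ÷ 8 fl oz/cup × 218 g/cup ≈ 249.8 g

breadcrumbs: 1.9 cup; shredded cheddar: 712.1 g; shrimp: 3170.5 g; coconut milk: 0.8 cup; tomato paste: 750.5 g; vegetable oil: 249.8 g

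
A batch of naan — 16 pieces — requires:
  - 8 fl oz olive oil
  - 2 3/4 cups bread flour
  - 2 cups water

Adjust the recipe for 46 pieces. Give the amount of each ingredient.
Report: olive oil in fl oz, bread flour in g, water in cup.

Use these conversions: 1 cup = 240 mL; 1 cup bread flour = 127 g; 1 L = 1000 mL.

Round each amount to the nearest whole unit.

Scaling factor: 46/16 = 23/8 = 2.875.
olive oil: 8 fl oz × 23/8 = 23 fl oz
bread flour: 2.75 cup × 23/8 × 127 g/cup ≈ 1004 g
water: 2 cup × 23/8 ≈ 6 cup

olive oil: 23 fl oz; bread flour: 1004 g; water: 6 cup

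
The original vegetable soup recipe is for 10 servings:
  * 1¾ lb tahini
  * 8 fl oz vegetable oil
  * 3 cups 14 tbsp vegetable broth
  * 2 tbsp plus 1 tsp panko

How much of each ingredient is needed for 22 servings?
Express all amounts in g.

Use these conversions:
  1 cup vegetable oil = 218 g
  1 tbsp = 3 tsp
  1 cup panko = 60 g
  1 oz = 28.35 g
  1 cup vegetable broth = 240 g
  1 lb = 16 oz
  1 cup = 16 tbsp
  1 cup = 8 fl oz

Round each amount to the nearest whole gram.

Scaling factor: 22/10 = 11/5 = 2.2.
tahini: 1.75 lb × 11/5 × 16 oz/lb × 28.35 g/oz ≈ 1746 g
vegetable oil: 8 fl oz × 11/5 ÷ 8 fl oz/cup × 218 g/cup ≈ 480 g
vegetable broth: (3 cup + 14 tbsp = 3.875 cup) × 11/5 × 240 g/cup = 2046 g
panko: (2 tbsp + 1 tsp = 7/3 tbsp) × 11/5 ÷ 16 tbsp/cup × 60 g/cup ≈ 19 g

tahini: 1746 g; vegetable oil: 480 g; vegetable broth: 2046 g; panko: 19 g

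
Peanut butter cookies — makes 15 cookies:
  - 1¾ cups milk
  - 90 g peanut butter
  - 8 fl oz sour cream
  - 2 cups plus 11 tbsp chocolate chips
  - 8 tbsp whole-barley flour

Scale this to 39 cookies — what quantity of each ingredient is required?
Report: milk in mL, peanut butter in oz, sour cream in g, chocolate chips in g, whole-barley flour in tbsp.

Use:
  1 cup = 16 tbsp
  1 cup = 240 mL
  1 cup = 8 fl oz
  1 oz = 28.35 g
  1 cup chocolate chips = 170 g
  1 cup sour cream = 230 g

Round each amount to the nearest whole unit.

milk: 1092 mL; peanut butter: 8 oz; sour cream: 598 g; chocolate chips: 1188 g; whole-barley flour: 21 tbsp

Scaling factor: 39/15 = 13/5 = 2.6.
milk: 1.75 cup × 13/5 × 240 mL/cup = 1092 mL
peanut butter: 90 g × 13/5 ÷ 28.35 g/oz ≈ 8 oz
sour cream: 8 fl oz × 13/5 ÷ 8 fl oz/cup × 230 g/cup = 598 g
chocolate chips: (2 cup + 11 tbsp = 2.6875 cup) × 13/5 × 170 g/cup ≈ 1188 g
whole-barley flour: 8 tbsp × 13/5 ≈ 21 tbsp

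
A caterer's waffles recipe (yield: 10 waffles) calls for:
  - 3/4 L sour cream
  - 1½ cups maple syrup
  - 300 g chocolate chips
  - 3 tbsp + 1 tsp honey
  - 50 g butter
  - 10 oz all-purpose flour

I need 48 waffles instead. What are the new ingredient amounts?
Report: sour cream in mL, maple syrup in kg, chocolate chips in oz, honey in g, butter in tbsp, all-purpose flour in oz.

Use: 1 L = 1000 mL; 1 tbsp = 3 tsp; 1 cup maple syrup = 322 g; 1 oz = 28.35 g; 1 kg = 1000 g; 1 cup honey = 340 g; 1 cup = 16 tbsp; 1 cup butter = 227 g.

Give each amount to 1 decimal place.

Scaling factor: 48/10 = 24/5 = 4.8.
sour cream: 0.75 L × 24/5 × 1000 mL/L = 3600.0 mL
maple syrup: 1.5 cup × 24/5 × 322 g/cup ÷ 1000 g/kg ≈ 2.3 kg
chocolate chips: 300 g × 24/5 ÷ 28.35 g/oz ≈ 50.8 oz
honey: (3 tbsp + 1 tsp = 10/3 tbsp) × 24/5 ÷ 16 tbsp/cup × 340 g/cup = 340.0 g
butter: 50 g × 24/5 ÷ 227 g/cup × 16 tbsp/cup ≈ 16.9 tbsp
all-purpose flour: 10 oz × 24/5 = 48.0 oz

sour cream: 3600.0 mL; maple syrup: 2.3 kg; chocolate chips: 50.8 oz; honey: 340.0 g; butter: 16.9 tbsp; all-purpose flour: 48.0 oz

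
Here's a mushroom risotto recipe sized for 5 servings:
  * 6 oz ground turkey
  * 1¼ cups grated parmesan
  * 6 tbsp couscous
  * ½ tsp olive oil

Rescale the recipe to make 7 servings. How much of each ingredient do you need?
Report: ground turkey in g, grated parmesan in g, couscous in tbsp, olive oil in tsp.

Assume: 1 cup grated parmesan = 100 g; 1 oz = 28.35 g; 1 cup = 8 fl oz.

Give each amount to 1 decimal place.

ground turkey: 238.1 g; grated parmesan: 175.0 g; couscous: 8.4 tbsp; olive oil: 0.7 tsp

Scaling factor: 7/5 = 1.4.
ground turkey: 6 oz × 7/5 × 28.35 g/oz ≈ 238.1 g
grated parmesan: 1.25 cup × 7/5 × 100 g/cup = 175.0 g
couscous: 6 tbsp × 7/5 = 8.4 tbsp
olive oil: 0.5 tsp × 7/5 = 0.7 tsp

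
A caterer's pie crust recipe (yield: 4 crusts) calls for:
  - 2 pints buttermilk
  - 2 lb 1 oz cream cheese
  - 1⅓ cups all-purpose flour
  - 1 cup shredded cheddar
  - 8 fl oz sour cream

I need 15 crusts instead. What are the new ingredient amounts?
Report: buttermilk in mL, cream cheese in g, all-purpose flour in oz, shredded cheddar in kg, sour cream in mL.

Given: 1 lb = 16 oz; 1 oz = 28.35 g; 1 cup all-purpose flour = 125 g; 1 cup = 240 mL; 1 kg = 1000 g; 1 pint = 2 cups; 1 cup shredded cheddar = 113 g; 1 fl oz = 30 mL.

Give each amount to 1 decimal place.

Scaling factor: 15/4 = 3.75.
buttermilk: 2 pint × 15/4 × 2 cup/pint × 240 mL/cup = 3600.0 mL
cream cheese: (2 lb + 1 oz = 2.0625 lb) × 15/4 × 16 oz/lb × 28.35 g/oz ≈ 3508.3 g
all-purpose flour: 4/3 cup × 15/4 × 125 g/cup ÷ 28.35 g/oz ≈ 22.0 oz
shredded cheddar: 1 cup × 15/4 × 113 g/cup ÷ 1000 g/kg ≈ 0.4 kg
sour cream: 8 fl oz × 15/4 × 30 mL/fl oz = 900.0 mL

buttermilk: 3600.0 mL; cream cheese: 3508.3 g; all-purpose flour: 22.0 oz; shredded cheddar: 0.4 kg; sour cream: 900.0 mL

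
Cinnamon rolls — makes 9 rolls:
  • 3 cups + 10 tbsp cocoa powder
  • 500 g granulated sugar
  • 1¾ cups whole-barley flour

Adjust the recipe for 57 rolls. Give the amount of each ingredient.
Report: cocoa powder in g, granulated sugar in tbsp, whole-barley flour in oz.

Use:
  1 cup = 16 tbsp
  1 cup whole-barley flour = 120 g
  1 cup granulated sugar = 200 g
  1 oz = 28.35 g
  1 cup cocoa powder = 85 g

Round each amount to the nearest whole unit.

cocoa powder: 1951 g; granulated sugar: 253 tbsp; whole-barley flour: 47 oz

Scaling factor: 57/9 = 19/3.
cocoa powder: (3 cup + 10 tbsp = 3.625 cup) × 19/3 × 85 g/cup ≈ 1951 g
granulated sugar: 500 g × 19/3 ÷ 200 g/cup × 16 tbsp/cup ≈ 253 tbsp
whole-barley flour: 1.75 cup × 19/3 × 120 g/cup ÷ 28.35 g/oz ≈ 47 oz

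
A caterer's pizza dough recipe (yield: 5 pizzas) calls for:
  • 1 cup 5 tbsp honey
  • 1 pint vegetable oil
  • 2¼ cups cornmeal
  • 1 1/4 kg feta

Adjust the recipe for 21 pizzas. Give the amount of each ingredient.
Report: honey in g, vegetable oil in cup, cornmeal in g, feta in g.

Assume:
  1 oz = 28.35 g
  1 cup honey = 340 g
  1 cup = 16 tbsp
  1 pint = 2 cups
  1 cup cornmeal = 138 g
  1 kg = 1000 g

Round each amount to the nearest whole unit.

honey: 1874 g; vegetable oil: 8 cup; cornmeal: 1304 g; feta: 5250 g

Scaling factor: 21/5 = 4.2.
honey: (1 cup + 5 tbsp = 1.3125 cup) × 21/5 × 340 g/cup ≈ 1874 g
vegetable oil: 1 pint × 21/5 × 2 cup/pint ≈ 8 cup
cornmeal: 2.25 cup × 21/5 × 138 g/cup ≈ 1304 g
feta: 1.25 kg × 21/5 × 1000 g/kg = 5250 g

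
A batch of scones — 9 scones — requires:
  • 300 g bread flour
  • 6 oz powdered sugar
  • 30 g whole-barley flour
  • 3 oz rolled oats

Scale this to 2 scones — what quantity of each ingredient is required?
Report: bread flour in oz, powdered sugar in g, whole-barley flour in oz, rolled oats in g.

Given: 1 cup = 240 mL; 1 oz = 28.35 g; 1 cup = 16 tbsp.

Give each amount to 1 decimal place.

Scaling factor: 2/9.
bread flour: 300 g × 2/9 ÷ 28.35 g/oz ≈ 2.4 oz
powdered sugar: 6 oz × 2/9 × 28.35 g/oz = 37.8 g
whole-barley flour: 30 g × 2/9 ÷ 28.35 g/oz ≈ 0.2 oz
rolled oats: 3 oz × 2/9 × 28.35 g/oz = 18.9 g

bread flour: 2.4 oz; powdered sugar: 37.8 g; whole-barley flour: 0.2 oz; rolled oats: 18.9 g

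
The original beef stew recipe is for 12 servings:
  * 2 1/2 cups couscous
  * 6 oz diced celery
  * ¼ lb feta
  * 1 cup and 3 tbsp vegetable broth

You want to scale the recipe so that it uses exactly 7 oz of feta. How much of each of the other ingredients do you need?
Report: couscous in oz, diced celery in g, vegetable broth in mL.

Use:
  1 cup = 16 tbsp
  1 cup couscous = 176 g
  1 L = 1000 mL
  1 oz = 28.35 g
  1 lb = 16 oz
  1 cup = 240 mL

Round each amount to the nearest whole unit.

The original recipe has 4 oz of feta, so the scaling factor is 7 ÷ 4 = 7/4 = 1.75.
couscous: 2.5 cup × 7/4 × 176 g/cup ÷ 28.35 g/oz ≈ 27 oz
diced celery: 6 oz × 7/4 × 28.35 g/oz ≈ 298 g
vegetable broth: (1 cup + 3 tbsp = 1.1875 cup) × 7/4 × 240 mL/cup ≈ 499 mL

couscous: 27 oz; diced celery: 298 g; vegetable broth: 499 mL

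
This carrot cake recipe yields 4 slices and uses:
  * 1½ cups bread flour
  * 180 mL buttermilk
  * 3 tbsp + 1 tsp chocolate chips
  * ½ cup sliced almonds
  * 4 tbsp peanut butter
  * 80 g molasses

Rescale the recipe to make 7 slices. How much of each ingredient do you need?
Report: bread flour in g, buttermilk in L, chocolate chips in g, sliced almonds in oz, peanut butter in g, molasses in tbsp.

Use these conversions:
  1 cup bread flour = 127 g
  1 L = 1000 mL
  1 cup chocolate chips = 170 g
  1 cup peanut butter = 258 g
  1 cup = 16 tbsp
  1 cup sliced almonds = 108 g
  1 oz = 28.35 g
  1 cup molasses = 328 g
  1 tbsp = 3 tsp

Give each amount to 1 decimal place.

Scaling factor: 7/4 = 1.75.
bread flour: 1.5 cup × 7/4 × 127 g/cup ≈ 333.4 g
buttermilk: 180 mL × 7/4 ÷ 1000 mL/L ≈ 0.3 L
chocolate chips: (3 tbsp + 1 tsp = 10/3 tbsp) × 7/4 ÷ 16 tbsp/cup × 170 g/cup ≈ 62.0 g
sliced almonds: 0.5 cup × 7/4 × 108 g/cup ÷ 28.35 g/oz ≈ 3.3 oz
peanut butter: 4 tbsp × 7/4 ÷ 16 tbsp/cup × 258 g/cup ≈ 112.9 g
molasses: 80 g × 7/4 ÷ 328 g/cup × 16 tbsp/cup ≈ 6.8 tbsp

bread flour: 333.4 g; buttermilk: 0.3 L; chocolate chips: 62.0 g; sliced almonds: 3.3 oz; peanut butter: 112.9 g; molasses: 6.8 tbsp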